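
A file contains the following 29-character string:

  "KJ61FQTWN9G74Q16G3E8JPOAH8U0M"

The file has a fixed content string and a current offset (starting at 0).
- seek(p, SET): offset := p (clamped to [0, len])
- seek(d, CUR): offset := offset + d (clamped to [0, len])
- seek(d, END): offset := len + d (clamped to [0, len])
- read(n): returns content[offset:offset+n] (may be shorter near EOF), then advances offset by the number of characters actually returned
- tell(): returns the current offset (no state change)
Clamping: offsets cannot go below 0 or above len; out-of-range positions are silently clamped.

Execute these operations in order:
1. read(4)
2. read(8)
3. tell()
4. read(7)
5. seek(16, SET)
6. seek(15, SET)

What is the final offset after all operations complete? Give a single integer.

Answer: 15

Derivation:
After 1 (read(4)): returned 'KJ61', offset=4
After 2 (read(8)): returned 'FQTWN9G7', offset=12
After 3 (tell()): offset=12
After 4 (read(7)): returned '4Q16G3E', offset=19
After 5 (seek(16, SET)): offset=16
After 6 (seek(15, SET)): offset=15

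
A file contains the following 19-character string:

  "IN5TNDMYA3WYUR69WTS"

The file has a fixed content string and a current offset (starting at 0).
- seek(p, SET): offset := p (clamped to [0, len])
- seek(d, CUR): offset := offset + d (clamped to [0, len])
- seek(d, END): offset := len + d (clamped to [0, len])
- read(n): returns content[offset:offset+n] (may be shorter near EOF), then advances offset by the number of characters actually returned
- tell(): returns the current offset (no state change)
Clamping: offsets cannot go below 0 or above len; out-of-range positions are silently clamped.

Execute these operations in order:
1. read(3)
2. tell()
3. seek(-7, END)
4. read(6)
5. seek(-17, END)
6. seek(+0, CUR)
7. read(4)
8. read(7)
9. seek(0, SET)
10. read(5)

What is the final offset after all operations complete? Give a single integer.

Answer: 5

Derivation:
After 1 (read(3)): returned 'IN5', offset=3
After 2 (tell()): offset=3
After 3 (seek(-7, END)): offset=12
After 4 (read(6)): returned 'UR69WT', offset=18
After 5 (seek(-17, END)): offset=2
After 6 (seek(+0, CUR)): offset=2
After 7 (read(4)): returned '5TND', offset=6
After 8 (read(7)): returned 'MYA3WYU', offset=13
After 9 (seek(0, SET)): offset=0
After 10 (read(5)): returned 'IN5TN', offset=5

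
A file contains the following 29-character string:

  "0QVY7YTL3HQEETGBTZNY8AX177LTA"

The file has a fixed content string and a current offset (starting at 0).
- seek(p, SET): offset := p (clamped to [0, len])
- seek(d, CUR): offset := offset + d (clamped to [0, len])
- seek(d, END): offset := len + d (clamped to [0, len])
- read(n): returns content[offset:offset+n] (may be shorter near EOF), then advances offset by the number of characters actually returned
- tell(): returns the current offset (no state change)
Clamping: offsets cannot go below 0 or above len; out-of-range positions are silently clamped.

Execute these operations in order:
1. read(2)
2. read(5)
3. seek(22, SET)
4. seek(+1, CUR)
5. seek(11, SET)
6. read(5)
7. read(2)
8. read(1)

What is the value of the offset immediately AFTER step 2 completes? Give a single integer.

After 1 (read(2)): returned '0Q', offset=2
After 2 (read(5)): returned 'VY7YT', offset=7

Answer: 7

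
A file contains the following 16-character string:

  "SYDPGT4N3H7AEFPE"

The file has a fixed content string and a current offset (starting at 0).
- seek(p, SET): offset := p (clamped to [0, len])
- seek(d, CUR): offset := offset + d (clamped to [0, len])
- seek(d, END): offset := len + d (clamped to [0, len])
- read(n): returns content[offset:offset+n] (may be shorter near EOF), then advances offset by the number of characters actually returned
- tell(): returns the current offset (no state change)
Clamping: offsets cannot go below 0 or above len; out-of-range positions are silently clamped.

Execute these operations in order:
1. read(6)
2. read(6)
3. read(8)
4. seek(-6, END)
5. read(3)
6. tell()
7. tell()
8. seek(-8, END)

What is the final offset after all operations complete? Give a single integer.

After 1 (read(6)): returned 'SYDPGT', offset=6
After 2 (read(6)): returned '4N3H7A', offset=12
After 3 (read(8)): returned 'EFPE', offset=16
After 4 (seek(-6, END)): offset=10
After 5 (read(3)): returned '7AE', offset=13
After 6 (tell()): offset=13
After 7 (tell()): offset=13
After 8 (seek(-8, END)): offset=8

Answer: 8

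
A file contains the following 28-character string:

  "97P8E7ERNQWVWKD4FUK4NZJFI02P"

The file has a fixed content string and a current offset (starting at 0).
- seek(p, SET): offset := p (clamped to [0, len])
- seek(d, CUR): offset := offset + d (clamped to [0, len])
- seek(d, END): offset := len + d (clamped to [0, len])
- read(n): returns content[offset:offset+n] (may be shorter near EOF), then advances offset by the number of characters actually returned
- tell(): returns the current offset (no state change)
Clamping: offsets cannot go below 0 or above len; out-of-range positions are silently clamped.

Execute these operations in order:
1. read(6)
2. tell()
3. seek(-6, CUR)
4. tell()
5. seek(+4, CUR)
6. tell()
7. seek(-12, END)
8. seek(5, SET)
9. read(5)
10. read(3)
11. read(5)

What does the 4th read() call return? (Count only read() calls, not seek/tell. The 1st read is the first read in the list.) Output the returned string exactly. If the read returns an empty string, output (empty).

After 1 (read(6)): returned '97P8E7', offset=6
After 2 (tell()): offset=6
After 3 (seek(-6, CUR)): offset=0
After 4 (tell()): offset=0
After 5 (seek(+4, CUR)): offset=4
After 6 (tell()): offset=4
After 7 (seek(-12, END)): offset=16
After 8 (seek(5, SET)): offset=5
After 9 (read(5)): returned '7ERNQ', offset=10
After 10 (read(3)): returned 'WVW', offset=13
After 11 (read(5)): returned 'KD4FU', offset=18

Answer: KD4FU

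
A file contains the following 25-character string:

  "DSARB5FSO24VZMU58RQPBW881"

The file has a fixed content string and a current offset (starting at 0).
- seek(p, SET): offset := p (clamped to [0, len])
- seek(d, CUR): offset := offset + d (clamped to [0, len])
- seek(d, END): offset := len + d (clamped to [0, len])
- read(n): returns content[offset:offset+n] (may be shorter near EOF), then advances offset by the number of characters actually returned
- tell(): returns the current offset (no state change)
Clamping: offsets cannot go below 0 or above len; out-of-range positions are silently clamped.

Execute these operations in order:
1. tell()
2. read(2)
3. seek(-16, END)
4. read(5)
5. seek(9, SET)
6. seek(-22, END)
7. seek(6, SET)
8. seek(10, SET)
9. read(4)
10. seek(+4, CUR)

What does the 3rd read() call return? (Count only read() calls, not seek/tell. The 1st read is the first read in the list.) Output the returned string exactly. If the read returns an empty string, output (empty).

After 1 (tell()): offset=0
After 2 (read(2)): returned 'DS', offset=2
After 3 (seek(-16, END)): offset=9
After 4 (read(5)): returned '24VZM', offset=14
After 5 (seek(9, SET)): offset=9
After 6 (seek(-22, END)): offset=3
After 7 (seek(6, SET)): offset=6
After 8 (seek(10, SET)): offset=10
After 9 (read(4)): returned '4VZM', offset=14
After 10 (seek(+4, CUR)): offset=18

Answer: 4VZM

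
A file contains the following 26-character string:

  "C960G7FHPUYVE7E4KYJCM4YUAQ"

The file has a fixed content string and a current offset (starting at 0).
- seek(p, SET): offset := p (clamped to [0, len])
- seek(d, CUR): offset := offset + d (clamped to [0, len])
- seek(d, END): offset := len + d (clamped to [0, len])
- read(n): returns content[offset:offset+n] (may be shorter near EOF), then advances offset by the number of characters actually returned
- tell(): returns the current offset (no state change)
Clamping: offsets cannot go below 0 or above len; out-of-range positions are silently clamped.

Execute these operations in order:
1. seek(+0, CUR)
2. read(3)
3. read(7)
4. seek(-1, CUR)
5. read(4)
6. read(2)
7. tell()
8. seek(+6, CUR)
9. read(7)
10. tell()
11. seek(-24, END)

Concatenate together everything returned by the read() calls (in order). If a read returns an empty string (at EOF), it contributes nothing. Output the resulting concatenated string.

Answer: C960G7FHPUUYVE7E4YUAQ

Derivation:
After 1 (seek(+0, CUR)): offset=0
After 2 (read(3)): returned 'C96', offset=3
After 3 (read(7)): returned '0G7FHPU', offset=10
After 4 (seek(-1, CUR)): offset=9
After 5 (read(4)): returned 'UYVE', offset=13
After 6 (read(2)): returned '7E', offset=15
After 7 (tell()): offset=15
After 8 (seek(+6, CUR)): offset=21
After 9 (read(7)): returned '4YUAQ', offset=26
After 10 (tell()): offset=26
After 11 (seek(-24, END)): offset=2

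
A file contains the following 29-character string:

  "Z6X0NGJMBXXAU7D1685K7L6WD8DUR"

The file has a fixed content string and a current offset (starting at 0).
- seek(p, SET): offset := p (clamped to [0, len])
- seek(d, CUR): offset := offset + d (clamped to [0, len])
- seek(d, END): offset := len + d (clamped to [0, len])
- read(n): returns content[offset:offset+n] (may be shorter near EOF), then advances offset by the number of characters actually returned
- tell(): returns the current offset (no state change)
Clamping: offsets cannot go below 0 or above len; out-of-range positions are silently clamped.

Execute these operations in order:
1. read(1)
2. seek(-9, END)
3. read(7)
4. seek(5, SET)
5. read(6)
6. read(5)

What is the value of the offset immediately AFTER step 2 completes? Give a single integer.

Answer: 20

Derivation:
After 1 (read(1)): returned 'Z', offset=1
After 2 (seek(-9, END)): offset=20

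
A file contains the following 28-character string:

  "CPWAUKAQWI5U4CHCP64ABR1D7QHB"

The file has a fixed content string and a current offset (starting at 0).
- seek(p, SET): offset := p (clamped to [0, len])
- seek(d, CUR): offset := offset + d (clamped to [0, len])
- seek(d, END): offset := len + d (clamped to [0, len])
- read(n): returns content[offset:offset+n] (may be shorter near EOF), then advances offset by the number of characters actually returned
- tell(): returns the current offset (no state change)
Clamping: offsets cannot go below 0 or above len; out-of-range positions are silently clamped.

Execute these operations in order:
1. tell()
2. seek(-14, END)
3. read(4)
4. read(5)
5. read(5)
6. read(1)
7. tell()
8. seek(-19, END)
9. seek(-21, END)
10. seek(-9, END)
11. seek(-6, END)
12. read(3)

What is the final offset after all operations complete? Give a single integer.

After 1 (tell()): offset=0
After 2 (seek(-14, END)): offset=14
After 3 (read(4)): returned 'HCP6', offset=18
After 4 (read(5)): returned '4ABR1', offset=23
After 5 (read(5)): returned 'D7QHB', offset=28
After 6 (read(1)): returned '', offset=28
After 7 (tell()): offset=28
After 8 (seek(-19, END)): offset=9
After 9 (seek(-21, END)): offset=7
After 10 (seek(-9, END)): offset=19
After 11 (seek(-6, END)): offset=22
After 12 (read(3)): returned '1D7', offset=25

Answer: 25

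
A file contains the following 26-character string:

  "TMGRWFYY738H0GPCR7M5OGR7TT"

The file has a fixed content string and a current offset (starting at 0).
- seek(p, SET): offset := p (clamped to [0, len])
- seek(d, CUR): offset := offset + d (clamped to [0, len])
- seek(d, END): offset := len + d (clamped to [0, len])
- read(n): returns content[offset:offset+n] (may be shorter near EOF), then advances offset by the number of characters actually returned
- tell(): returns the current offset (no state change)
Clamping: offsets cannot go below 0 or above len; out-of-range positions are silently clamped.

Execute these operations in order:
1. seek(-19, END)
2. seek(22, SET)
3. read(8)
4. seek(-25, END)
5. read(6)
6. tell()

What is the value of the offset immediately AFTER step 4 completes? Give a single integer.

Answer: 1

Derivation:
After 1 (seek(-19, END)): offset=7
After 2 (seek(22, SET)): offset=22
After 3 (read(8)): returned 'R7TT', offset=26
After 4 (seek(-25, END)): offset=1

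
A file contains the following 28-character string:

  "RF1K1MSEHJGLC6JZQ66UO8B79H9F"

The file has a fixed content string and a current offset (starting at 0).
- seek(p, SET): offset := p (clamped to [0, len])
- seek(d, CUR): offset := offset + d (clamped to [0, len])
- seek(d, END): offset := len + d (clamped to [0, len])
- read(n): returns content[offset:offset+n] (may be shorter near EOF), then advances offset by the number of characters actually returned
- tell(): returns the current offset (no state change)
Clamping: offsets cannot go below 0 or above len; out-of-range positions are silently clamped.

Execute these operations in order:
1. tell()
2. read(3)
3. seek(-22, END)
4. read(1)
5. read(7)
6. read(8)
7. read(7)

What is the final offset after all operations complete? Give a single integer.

Answer: 28

Derivation:
After 1 (tell()): offset=0
After 2 (read(3)): returned 'RF1', offset=3
After 3 (seek(-22, END)): offset=6
After 4 (read(1)): returned 'S', offset=7
After 5 (read(7)): returned 'EHJGLC6', offset=14
After 6 (read(8)): returned 'JZQ66UO8', offset=22
After 7 (read(7)): returned 'B79H9F', offset=28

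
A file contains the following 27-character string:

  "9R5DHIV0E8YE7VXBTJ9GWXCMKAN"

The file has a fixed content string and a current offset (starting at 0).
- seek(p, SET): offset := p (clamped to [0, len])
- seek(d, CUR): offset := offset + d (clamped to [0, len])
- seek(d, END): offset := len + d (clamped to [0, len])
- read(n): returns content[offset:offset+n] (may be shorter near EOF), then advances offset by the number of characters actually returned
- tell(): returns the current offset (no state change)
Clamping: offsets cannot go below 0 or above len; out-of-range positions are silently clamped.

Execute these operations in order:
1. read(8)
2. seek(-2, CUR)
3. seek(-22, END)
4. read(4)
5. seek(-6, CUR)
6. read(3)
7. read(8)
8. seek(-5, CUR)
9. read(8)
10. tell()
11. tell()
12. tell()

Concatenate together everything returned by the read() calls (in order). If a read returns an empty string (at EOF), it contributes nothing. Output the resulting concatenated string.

Answer: 9R5DHIV0IV0EDHIV0E8YE7V8YE7VXBT

Derivation:
After 1 (read(8)): returned '9R5DHIV0', offset=8
After 2 (seek(-2, CUR)): offset=6
After 3 (seek(-22, END)): offset=5
After 4 (read(4)): returned 'IV0E', offset=9
After 5 (seek(-6, CUR)): offset=3
After 6 (read(3)): returned 'DHI', offset=6
After 7 (read(8)): returned 'V0E8YE7V', offset=14
After 8 (seek(-5, CUR)): offset=9
After 9 (read(8)): returned '8YE7VXBT', offset=17
After 10 (tell()): offset=17
After 11 (tell()): offset=17
After 12 (tell()): offset=17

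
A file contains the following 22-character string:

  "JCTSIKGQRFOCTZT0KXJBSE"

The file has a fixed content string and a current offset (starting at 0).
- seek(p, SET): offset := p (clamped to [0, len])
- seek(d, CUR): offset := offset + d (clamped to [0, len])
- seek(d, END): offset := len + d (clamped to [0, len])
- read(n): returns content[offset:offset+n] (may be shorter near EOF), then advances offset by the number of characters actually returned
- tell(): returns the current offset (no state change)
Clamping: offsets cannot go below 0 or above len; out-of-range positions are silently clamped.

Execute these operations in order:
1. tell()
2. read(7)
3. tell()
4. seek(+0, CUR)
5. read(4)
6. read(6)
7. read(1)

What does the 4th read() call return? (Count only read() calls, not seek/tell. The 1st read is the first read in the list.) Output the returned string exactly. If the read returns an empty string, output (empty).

Answer: X

Derivation:
After 1 (tell()): offset=0
After 2 (read(7)): returned 'JCTSIKG', offset=7
After 3 (tell()): offset=7
After 4 (seek(+0, CUR)): offset=7
After 5 (read(4)): returned 'QRFO', offset=11
After 6 (read(6)): returned 'CTZT0K', offset=17
After 7 (read(1)): returned 'X', offset=18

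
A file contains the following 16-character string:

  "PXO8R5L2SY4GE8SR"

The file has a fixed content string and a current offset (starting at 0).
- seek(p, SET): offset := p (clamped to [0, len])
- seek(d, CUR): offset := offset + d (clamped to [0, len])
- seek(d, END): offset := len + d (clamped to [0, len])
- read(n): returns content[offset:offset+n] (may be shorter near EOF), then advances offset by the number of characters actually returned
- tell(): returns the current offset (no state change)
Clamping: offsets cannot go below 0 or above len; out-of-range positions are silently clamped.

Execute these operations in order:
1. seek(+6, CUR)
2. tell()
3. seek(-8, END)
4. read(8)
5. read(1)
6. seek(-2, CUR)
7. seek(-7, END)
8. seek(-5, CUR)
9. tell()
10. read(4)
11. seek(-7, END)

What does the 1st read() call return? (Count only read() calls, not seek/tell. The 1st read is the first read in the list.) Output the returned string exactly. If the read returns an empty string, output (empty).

Answer: SY4GE8SR

Derivation:
After 1 (seek(+6, CUR)): offset=6
After 2 (tell()): offset=6
After 3 (seek(-8, END)): offset=8
After 4 (read(8)): returned 'SY4GE8SR', offset=16
After 5 (read(1)): returned '', offset=16
After 6 (seek(-2, CUR)): offset=14
After 7 (seek(-7, END)): offset=9
After 8 (seek(-5, CUR)): offset=4
After 9 (tell()): offset=4
After 10 (read(4)): returned 'R5L2', offset=8
After 11 (seek(-7, END)): offset=9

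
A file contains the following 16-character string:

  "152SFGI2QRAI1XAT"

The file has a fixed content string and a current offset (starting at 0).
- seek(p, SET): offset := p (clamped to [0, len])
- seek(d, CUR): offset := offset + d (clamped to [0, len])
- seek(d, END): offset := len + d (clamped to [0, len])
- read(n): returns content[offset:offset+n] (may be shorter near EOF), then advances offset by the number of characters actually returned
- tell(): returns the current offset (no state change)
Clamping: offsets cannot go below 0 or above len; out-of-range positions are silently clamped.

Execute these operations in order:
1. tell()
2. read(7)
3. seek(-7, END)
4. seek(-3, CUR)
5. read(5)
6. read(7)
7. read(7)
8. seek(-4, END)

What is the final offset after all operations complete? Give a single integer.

Answer: 12

Derivation:
After 1 (tell()): offset=0
After 2 (read(7)): returned '152SFGI', offset=7
After 3 (seek(-7, END)): offset=9
After 4 (seek(-3, CUR)): offset=6
After 5 (read(5)): returned 'I2QRA', offset=11
After 6 (read(7)): returned 'I1XAT', offset=16
After 7 (read(7)): returned '', offset=16
After 8 (seek(-4, END)): offset=12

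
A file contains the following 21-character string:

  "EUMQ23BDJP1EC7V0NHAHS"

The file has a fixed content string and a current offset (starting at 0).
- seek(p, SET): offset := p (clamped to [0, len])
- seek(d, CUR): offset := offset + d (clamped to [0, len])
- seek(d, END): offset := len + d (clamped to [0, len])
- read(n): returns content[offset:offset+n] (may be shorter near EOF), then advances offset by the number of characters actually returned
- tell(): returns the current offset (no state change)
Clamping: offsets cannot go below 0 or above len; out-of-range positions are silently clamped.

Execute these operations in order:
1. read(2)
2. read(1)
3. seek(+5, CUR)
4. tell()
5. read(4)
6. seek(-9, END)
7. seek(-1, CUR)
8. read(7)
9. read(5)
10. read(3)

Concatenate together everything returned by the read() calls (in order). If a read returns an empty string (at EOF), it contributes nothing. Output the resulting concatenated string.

After 1 (read(2)): returned 'EU', offset=2
After 2 (read(1)): returned 'M', offset=3
After 3 (seek(+5, CUR)): offset=8
After 4 (tell()): offset=8
After 5 (read(4)): returned 'JP1E', offset=12
After 6 (seek(-9, END)): offset=12
After 7 (seek(-1, CUR)): offset=11
After 8 (read(7)): returned 'EC7V0NH', offset=18
After 9 (read(5)): returned 'AHS', offset=21
After 10 (read(3)): returned '', offset=21

Answer: EUMJP1EEC7V0NHAHS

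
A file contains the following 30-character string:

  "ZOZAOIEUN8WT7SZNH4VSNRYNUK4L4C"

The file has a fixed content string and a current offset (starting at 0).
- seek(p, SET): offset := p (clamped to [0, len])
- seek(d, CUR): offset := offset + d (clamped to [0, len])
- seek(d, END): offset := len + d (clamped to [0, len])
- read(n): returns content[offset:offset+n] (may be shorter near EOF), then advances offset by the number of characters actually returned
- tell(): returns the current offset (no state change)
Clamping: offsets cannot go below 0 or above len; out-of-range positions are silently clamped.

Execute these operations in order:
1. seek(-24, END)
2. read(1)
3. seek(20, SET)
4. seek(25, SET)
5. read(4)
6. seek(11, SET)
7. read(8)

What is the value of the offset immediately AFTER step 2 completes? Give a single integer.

Answer: 7

Derivation:
After 1 (seek(-24, END)): offset=6
After 2 (read(1)): returned 'E', offset=7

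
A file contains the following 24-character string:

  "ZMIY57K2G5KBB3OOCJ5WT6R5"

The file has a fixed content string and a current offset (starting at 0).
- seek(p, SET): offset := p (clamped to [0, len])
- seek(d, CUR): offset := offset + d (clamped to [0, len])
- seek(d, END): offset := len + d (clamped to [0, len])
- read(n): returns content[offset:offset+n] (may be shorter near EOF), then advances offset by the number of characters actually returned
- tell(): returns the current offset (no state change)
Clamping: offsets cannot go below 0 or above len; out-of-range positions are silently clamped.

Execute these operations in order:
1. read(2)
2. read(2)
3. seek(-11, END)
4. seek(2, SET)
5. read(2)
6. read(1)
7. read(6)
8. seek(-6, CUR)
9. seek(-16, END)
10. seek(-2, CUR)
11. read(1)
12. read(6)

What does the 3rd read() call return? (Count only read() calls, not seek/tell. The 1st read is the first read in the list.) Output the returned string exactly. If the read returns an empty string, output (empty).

Answer: IY

Derivation:
After 1 (read(2)): returned 'ZM', offset=2
After 2 (read(2)): returned 'IY', offset=4
After 3 (seek(-11, END)): offset=13
After 4 (seek(2, SET)): offset=2
After 5 (read(2)): returned 'IY', offset=4
After 6 (read(1)): returned '5', offset=5
After 7 (read(6)): returned '7K2G5K', offset=11
After 8 (seek(-6, CUR)): offset=5
After 9 (seek(-16, END)): offset=8
After 10 (seek(-2, CUR)): offset=6
After 11 (read(1)): returned 'K', offset=7
After 12 (read(6)): returned '2G5KBB', offset=13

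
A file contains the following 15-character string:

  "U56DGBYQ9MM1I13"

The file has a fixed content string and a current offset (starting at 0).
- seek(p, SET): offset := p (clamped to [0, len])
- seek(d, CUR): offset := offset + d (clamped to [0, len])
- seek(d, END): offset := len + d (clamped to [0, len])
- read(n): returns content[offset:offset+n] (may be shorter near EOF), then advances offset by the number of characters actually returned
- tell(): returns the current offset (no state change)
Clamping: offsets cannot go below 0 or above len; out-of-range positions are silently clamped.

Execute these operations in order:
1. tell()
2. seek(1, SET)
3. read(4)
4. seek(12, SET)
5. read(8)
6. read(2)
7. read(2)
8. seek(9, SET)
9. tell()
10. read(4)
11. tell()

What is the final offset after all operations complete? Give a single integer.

After 1 (tell()): offset=0
After 2 (seek(1, SET)): offset=1
After 3 (read(4)): returned '56DG', offset=5
After 4 (seek(12, SET)): offset=12
After 5 (read(8)): returned 'I13', offset=15
After 6 (read(2)): returned '', offset=15
After 7 (read(2)): returned '', offset=15
After 8 (seek(9, SET)): offset=9
After 9 (tell()): offset=9
After 10 (read(4)): returned 'MM1I', offset=13
After 11 (tell()): offset=13

Answer: 13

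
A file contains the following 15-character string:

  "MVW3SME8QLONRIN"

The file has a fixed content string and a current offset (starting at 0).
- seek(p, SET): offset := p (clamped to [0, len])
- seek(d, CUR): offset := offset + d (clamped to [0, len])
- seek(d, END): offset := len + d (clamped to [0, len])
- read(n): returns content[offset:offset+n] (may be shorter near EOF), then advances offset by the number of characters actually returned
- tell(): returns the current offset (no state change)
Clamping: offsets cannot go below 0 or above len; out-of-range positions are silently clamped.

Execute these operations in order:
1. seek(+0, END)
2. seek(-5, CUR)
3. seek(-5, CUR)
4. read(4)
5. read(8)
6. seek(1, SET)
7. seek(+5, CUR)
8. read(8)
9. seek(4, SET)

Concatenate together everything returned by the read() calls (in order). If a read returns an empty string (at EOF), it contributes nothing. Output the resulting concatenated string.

Answer: ME8QLONRINE8QLONRI

Derivation:
After 1 (seek(+0, END)): offset=15
After 2 (seek(-5, CUR)): offset=10
After 3 (seek(-5, CUR)): offset=5
After 4 (read(4)): returned 'ME8Q', offset=9
After 5 (read(8)): returned 'LONRIN', offset=15
After 6 (seek(1, SET)): offset=1
After 7 (seek(+5, CUR)): offset=6
After 8 (read(8)): returned 'E8QLONRI', offset=14
After 9 (seek(4, SET)): offset=4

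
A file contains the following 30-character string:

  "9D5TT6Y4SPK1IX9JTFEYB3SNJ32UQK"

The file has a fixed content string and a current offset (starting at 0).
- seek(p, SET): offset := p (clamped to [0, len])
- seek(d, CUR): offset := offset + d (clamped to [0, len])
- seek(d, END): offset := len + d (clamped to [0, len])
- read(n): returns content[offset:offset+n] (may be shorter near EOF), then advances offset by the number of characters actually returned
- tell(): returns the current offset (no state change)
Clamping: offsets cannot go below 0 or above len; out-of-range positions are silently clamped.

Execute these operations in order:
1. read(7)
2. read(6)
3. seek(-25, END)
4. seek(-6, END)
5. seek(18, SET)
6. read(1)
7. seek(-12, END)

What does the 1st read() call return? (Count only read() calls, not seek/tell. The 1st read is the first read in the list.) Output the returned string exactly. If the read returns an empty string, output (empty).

Answer: 9D5TT6Y

Derivation:
After 1 (read(7)): returned '9D5TT6Y', offset=7
After 2 (read(6)): returned '4SPK1I', offset=13
After 3 (seek(-25, END)): offset=5
After 4 (seek(-6, END)): offset=24
After 5 (seek(18, SET)): offset=18
After 6 (read(1)): returned 'E', offset=19
After 7 (seek(-12, END)): offset=18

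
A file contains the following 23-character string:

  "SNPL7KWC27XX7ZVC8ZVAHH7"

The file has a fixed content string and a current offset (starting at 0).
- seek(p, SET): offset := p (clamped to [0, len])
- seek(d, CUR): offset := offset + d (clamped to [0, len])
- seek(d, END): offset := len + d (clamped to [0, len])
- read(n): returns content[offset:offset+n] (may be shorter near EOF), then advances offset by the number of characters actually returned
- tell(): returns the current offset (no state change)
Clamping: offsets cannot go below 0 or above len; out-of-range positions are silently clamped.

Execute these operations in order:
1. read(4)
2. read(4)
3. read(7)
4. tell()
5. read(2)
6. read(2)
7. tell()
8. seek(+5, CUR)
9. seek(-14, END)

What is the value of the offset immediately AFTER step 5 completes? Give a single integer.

Answer: 17

Derivation:
After 1 (read(4)): returned 'SNPL', offset=4
After 2 (read(4)): returned '7KWC', offset=8
After 3 (read(7)): returned '27XX7ZV', offset=15
After 4 (tell()): offset=15
After 5 (read(2)): returned 'C8', offset=17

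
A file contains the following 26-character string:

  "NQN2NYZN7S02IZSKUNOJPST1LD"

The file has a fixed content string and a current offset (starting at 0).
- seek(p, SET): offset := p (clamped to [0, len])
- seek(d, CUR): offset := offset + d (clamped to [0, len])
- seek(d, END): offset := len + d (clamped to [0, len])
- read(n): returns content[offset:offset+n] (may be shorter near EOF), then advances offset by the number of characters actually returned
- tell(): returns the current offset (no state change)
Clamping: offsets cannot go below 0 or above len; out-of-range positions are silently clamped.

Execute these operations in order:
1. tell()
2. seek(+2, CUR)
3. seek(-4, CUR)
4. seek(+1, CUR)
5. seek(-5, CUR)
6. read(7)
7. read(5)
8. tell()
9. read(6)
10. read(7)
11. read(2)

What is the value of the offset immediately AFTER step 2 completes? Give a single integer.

After 1 (tell()): offset=0
After 2 (seek(+2, CUR)): offset=2

Answer: 2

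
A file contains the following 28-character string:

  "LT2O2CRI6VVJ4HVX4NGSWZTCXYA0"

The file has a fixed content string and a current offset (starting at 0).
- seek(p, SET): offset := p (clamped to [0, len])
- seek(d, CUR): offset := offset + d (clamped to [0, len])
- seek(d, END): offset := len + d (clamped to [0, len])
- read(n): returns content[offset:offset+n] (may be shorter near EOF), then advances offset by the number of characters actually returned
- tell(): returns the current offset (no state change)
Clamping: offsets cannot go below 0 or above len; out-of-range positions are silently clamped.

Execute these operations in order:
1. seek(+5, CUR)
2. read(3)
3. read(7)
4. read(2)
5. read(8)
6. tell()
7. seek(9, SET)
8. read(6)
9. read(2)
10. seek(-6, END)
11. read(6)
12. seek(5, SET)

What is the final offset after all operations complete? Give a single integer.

Answer: 5

Derivation:
After 1 (seek(+5, CUR)): offset=5
After 2 (read(3)): returned 'CRI', offset=8
After 3 (read(7)): returned '6VVJ4HV', offset=15
After 4 (read(2)): returned 'X4', offset=17
After 5 (read(8)): returned 'NGSWZTCX', offset=25
After 6 (tell()): offset=25
After 7 (seek(9, SET)): offset=9
After 8 (read(6)): returned 'VVJ4HV', offset=15
After 9 (read(2)): returned 'X4', offset=17
After 10 (seek(-6, END)): offset=22
After 11 (read(6)): returned 'TCXYA0', offset=28
After 12 (seek(5, SET)): offset=5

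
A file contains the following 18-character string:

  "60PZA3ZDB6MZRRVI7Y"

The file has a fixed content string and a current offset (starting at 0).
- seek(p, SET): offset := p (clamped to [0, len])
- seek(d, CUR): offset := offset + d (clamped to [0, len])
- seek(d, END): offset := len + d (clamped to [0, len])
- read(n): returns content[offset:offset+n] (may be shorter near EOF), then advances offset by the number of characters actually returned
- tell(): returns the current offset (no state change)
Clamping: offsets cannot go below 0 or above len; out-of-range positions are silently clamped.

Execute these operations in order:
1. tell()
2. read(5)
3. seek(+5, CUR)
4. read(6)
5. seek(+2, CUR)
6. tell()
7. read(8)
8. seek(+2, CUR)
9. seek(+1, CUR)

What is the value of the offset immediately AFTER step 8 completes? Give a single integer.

Answer: 18

Derivation:
After 1 (tell()): offset=0
After 2 (read(5)): returned '60PZA', offset=5
After 3 (seek(+5, CUR)): offset=10
After 4 (read(6)): returned 'MZRRVI', offset=16
After 5 (seek(+2, CUR)): offset=18
After 6 (tell()): offset=18
After 7 (read(8)): returned '', offset=18
After 8 (seek(+2, CUR)): offset=18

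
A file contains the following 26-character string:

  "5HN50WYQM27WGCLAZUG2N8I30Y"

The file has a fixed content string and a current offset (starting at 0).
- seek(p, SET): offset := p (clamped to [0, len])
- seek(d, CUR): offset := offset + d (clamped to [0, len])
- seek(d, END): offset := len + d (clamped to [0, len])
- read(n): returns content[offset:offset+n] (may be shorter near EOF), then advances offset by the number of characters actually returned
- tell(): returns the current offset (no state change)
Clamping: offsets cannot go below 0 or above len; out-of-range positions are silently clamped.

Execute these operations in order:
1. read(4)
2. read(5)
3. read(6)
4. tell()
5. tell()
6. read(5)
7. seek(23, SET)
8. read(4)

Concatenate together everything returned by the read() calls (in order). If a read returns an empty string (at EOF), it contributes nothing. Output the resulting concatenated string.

After 1 (read(4)): returned '5HN5', offset=4
After 2 (read(5)): returned '0WYQM', offset=9
After 3 (read(6)): returned '27WGCL', offset=15
After 4 (tell()): offset=15
After 5 (tell()): offset=15
After 6 (read(5)): returned 'AZUG2', offset=20
After 7 (seek(23, SET)): offset=23
After 8 (read(4)): returned '30Y', offset=26

Answer: 5HN50WYQM27WGCLAZUG230Y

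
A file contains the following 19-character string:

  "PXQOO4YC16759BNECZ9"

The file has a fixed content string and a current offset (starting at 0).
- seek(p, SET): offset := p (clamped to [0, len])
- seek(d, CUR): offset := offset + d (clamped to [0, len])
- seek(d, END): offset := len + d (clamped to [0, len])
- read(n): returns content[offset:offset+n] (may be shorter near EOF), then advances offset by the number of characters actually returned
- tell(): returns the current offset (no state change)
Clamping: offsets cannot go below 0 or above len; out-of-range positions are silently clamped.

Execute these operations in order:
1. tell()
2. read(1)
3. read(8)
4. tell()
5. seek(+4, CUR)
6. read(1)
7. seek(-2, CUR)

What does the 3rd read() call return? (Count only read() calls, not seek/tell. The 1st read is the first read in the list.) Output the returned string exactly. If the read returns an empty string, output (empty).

After 1 (tell()): offset=0
After 2 (read(1)): returned 'P', offset=1
After 3 (read(8)): returned 'XQOO4YC1', offset=9
After 4 (tell()): offset=9
After 5 (seek(+4, CUR)): offset=13
After 6 (read(1)): returned 'B', offset=14
After 7 (seek(-2, CUR)): offset=12

Answer: B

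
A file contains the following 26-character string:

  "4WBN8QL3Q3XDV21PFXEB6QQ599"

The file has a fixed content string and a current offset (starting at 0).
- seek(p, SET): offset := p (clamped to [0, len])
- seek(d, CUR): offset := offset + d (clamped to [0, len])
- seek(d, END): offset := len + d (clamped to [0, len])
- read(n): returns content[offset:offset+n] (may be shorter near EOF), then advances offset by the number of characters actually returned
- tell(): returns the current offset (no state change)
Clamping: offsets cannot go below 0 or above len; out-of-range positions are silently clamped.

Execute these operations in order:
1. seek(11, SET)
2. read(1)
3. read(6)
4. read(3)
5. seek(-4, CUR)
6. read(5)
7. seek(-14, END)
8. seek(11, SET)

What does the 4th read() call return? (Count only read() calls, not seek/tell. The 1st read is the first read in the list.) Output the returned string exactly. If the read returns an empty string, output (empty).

After 1 (seek(11, SET)): offset=11
After 2 (read(1)): returned 'D', offset=12
After 3 (read(6)): returned 'V21PFX', offset=18
After 4 (read(3)): returned 'EB6', offset=21
After 5 (seek(-4, CUR)): offset=17
After 6 (read(5)): returned 'XEB6Q', offset=22
After 7 (seek(-14, END)): offset=12
After 8 (seek(11, SET)): offset=11

Answer: XEB6Q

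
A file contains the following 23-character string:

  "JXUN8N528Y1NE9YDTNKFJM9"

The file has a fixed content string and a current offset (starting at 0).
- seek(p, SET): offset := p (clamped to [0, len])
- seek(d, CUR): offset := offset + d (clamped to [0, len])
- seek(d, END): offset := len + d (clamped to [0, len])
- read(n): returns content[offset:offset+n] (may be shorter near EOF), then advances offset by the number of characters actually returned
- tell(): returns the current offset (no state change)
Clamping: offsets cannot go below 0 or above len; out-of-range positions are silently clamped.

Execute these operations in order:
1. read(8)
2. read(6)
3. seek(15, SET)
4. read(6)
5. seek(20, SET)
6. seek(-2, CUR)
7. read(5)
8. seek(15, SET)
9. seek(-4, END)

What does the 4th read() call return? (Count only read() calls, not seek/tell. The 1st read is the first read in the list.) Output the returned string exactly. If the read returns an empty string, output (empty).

Answer: KFJM9

Derivation:
After 1 (read(8)): returned 'JXUN8N52', offset=8
After 2 (read(6)): returned '8Y1NE9', offset=14
After 3 (seek(15, SET)): offset=15
After 4 (read(6)): returned 'DTNKFJ', offset=21
After 5 (seek(20, SET)): offset=20
After 6 (seek(-2, CUR)): offset=18
After 7 (read(5)): returned 'KFJM9', offset=23
After 8 (seek(15, SET)): offset=15
After 9 (seek(-4, END)): offset=19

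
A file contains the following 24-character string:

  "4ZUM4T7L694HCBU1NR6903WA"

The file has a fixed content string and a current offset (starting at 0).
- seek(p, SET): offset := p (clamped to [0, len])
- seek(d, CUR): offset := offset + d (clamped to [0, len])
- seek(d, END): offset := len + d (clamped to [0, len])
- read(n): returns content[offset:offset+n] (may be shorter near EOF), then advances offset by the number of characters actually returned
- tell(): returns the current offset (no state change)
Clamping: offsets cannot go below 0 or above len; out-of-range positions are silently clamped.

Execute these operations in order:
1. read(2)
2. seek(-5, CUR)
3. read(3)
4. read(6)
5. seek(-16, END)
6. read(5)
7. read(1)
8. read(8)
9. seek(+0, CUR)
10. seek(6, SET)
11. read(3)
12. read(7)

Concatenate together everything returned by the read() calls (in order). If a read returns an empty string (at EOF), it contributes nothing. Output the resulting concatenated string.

Answer: 4Z4ZUM4T7L6694HCBU1NR69037L694HCBU1

Derivation:
After 1 (read(2)): returned '4Z', offset=2
After 2 (seek(-5, CUR)): offset=0
After 3 (read(3)): returned '4ZU', offset=3
After 4 (read(6)): returned 'M4T7L6', offset=9
After 5 (seek(-16, END)): offset=8
After 6 (read(5)): returned '694HC', offset=13
After 7 (read(1)): returned 'B', offset=14
After 8 (read(8)): returned 'U1NR6903', offset=22
After 9 (seek(+0, CUR)): offset=22
After 10 (seek(6, SET)): offset=6
After 11 (read(3)): returned '7L6', offset=9
After 12 (read(7)): returned '94HCBU1', offset=16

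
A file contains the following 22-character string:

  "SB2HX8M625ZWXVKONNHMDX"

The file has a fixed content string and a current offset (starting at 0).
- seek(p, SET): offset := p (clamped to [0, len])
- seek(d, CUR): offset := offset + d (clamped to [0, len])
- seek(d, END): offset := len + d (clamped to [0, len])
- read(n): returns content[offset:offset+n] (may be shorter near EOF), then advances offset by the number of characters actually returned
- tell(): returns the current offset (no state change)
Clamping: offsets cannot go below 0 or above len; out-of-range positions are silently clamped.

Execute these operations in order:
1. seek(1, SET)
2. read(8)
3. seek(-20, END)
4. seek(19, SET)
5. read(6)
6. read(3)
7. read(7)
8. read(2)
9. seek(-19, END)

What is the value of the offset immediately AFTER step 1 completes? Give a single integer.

After 1 (seek(1, SET)): offset=1

Answer: 1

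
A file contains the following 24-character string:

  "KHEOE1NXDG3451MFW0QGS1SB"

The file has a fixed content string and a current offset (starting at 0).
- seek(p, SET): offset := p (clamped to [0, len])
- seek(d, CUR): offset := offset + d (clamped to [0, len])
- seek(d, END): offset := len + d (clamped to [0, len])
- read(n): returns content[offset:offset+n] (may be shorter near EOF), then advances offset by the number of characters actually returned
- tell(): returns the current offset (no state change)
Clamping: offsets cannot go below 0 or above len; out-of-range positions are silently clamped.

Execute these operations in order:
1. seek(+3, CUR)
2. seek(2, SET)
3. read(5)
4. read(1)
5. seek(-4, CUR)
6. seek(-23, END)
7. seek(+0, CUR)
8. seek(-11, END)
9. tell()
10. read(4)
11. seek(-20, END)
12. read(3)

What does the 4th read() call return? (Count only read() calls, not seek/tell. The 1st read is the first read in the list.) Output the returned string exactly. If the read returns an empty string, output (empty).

Answer: E1N

Derivation:
After 1 (seek(+3, CUR)): offset=3
After 2 (seek(2, SET)): offset=2
After 3 (read(5)): returned 'EOE1N', offset=7
After 4 (read(1)): returned 'X', offset=8
After 5 (seek(-4, CUR)): offset=4
After 6 (seek(-23, END)): offset=1
After 7 (seek(+0, CUR)): offset=1
After 8 (seek(-11, END)): offset=13
After 9 (tell()): offset=13
After 10 (read(4)): returned '1MFW', offset=17
After 11 (seek(-20, END)): offset=4
After 12 (read(3)): returned 'E1N', offset=7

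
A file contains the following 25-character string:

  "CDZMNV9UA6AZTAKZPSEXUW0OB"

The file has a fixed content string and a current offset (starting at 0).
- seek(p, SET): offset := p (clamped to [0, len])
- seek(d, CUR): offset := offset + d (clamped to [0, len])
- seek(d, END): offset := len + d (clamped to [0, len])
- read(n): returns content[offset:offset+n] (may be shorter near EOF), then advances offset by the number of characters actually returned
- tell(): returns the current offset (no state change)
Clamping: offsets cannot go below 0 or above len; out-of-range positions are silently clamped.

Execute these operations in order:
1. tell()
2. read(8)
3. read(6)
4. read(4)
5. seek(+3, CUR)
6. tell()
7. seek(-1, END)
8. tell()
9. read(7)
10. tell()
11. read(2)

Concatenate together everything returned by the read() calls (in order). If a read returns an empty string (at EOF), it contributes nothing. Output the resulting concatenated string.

After 1 (tell()): offset=0
After 2 (read(8)): returned 'CDZMNV9U', offset=8
After 3 (read(6)): returned 'A6AZTA', offset=14
After 4 (read(4)): returned 'KZPS', offset=18
After 5 (seek(+3, CUR)): offset=21
After 6 (tell()): offset=21
After 7 (seek(-1, END)): offset=24
After 8 (tell()): offset=24
After 9 (read(7)): returned 'B', offset=25
After 10 (tell()): offset=25
After 11 (read(2)): returned '', offset=25

Answer: CDZMNV9UA6AZTAKZPSB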